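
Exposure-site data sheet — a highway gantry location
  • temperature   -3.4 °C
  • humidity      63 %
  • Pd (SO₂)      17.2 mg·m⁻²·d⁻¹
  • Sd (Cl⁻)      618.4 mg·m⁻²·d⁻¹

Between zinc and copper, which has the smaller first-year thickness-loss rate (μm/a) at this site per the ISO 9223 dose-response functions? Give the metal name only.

zinc: f(T) = +0.038·(T−10) [T≤10 °C] = -0.5092
  sulphur-dioxide contribution → 0.4917 μm/a
  chloride contribution → 0.8461 μm/a
  ⇒ r_corr(zinc) = 1.338 μm/a
copper: T≤10 °C ⇒ hinge +0.126·(-3.4−10) = -1.6884
  sulphur-dioxide contribution → 0.08444 μm/a
  chloride contribution → 0.4753 μm/a
  ⇒ r_corr(copper) = 0.5598 μm/a
Ordering by μm/a: zinc (1.34) > copper (0.56)

copper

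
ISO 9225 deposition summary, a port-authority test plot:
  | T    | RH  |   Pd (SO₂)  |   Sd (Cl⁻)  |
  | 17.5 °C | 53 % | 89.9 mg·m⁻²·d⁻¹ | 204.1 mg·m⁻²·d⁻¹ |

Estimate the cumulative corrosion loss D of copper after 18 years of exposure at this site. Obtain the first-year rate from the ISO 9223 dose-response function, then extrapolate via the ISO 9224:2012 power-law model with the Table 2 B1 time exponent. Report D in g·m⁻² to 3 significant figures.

D(18) = 55.3 g·m⁻²

copper: f(T) = -0.080·(T−10) [T>10 °C] = -0.6000
  SO₂ term: 0.0053·89.9^0.26·exp(0.059·53-0.6000) = 0.2137
  Sd branch = 0.01025·Sd^0.27·e^(0.036·RH+0.049·T) = 0.6846 μm/a
  r_corr = 0.2137 + 0.6846 = 0.8982 μm/a
Power-law: D(18) = r_corr · 18^0.667
  D(18) = 0.8982 × 18^0.667 = 0.8982 × 6.875 = 6.175 μm
  Mass loss = 6.175 μm × 8.96 g/cm³ = 55.33 g·m⁻²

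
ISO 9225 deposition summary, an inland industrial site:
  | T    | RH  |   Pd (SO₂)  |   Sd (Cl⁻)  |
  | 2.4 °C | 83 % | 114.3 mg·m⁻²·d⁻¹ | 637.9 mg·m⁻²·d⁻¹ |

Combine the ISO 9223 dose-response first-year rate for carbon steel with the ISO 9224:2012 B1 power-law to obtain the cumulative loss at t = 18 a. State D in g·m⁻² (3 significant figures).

D(18) = 4.64e+03 g·m⁻²

carbon steel: f(T) = +0.150·(T−10) [T≤10 °C] = -1.1400
  sulphur-dioxide contribution → 34.99 μm/a
  chloride contribution → 95.23 μm/a
  ⇒ r_corr(carbon steel) = 130.2 μm/a
ISO 9224: D(t) = r_corr · t^b with b = 0.523 (carbon steel, B1)
  D(18) = 130.2 × 18^0.523 = 130.2 × 4.534 = 590.5 μm
  Mass loss = 590.5 μm × 7.85 g/cm³ = 4635 g·m⁻²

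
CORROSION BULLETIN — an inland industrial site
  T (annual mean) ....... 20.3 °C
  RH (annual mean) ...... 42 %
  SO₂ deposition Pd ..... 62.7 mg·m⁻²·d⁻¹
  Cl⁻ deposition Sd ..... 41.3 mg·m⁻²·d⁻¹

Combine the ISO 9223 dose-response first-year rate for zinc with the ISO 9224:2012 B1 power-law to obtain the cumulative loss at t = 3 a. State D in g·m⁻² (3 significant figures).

D(3) = 24.6 g·m⁻²

zinc: T>10 °C ⇒ hinge -0.071·(20.3−10) = -0.7313
  Pd branch = 0.0129·Pd^0.44·e^(0.046·RH+f) = 0.2648 μm/a
  Cl⁻ term: 0.0175·41.3^0.57·exp(0.008·42+0.085·20.3) = 1.147
  sum: 0.2648 + 1.147 → r_corr = 1.411 μm/a
Long-term exponent b (ISO 9224 Table 2, B1) = 0.813
  D(3) = 1.411 × 3^0.813 = 1.411 × 2.443 = 3.448 μm
  Mass loss = 3.448 μm × 7.14 g/cm³ = 24.62 g·m⁻²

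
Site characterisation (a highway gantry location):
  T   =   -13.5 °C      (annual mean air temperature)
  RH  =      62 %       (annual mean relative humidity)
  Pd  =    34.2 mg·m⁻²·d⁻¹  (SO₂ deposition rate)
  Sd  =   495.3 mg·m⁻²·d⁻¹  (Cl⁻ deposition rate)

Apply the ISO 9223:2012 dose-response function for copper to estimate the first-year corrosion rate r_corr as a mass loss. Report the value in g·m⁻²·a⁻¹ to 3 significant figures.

r_corr = 2.60 g·m⁻²·a⁻¹

copper: f(T) = +0.126·(T−10) [T≤10 °C] = -2.9610
  sulphur-dioxide contribution → 0.02666 μm/a
  chloride contribution → 0.2633 μm/a
  ⇒ r_corr(copper) = 0.2899 μm/a
Convert to mass loss: 0.2899 μm/a × 8.96 g/cm³ = 2.598 g·m⁻²·a⁻¹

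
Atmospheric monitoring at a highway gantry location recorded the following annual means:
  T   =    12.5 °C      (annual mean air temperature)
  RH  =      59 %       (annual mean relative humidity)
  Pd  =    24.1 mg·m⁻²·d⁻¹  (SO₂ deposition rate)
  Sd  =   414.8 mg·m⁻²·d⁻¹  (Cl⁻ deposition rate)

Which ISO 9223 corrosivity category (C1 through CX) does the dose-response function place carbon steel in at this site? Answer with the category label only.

C4

carbon steel: temperature factor f = -0.054·(2.5) = -0.1350
  Pd branch = 1.77·Pd^0.52·e^(0.02·RH+f) = 26.33 μm/a
  Sd branch = 0.102·Sd^0.62·e^(0.033·RH+0.04·T) = 49.47 μm/a
  r_corr = 26.33 + 49.47 = 75.8 μm/a
Category bounds: 50…80 μm/a bracket r_corr ⇒ C4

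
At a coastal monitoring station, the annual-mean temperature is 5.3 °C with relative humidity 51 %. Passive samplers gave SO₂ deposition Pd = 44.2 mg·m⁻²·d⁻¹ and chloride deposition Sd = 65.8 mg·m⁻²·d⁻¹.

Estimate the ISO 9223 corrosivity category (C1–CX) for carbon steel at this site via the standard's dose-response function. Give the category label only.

C3

carbon steel: f(T) = +0.150·(T−10) [T≤10 °C] = -0.7050
  Pd branch = 1.77·Pd^0.52·e^(0.02·RH+f) = 17.39 μm/a
  Sd branch = 0.102·Sd^0.62·e^(0.033·RH+0.04·T) = 9.097 μm/a
  r_corr = 17.39 + 9.097 = 26.49 μm/a
Category bounds: 25…50 μm/a bracket r_corr ⇒ C3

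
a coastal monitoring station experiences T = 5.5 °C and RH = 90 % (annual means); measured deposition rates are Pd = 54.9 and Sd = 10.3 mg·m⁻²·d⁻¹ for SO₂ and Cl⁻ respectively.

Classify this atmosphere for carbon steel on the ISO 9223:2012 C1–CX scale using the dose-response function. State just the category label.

C4

carbon steel: f(T) = +0.150·(T−10) [T≤10 °C] = -0.6750
  Pd branch = 1.77·Pd^0.52·e^(0.02·RH+f) = 43.77 μm/a
  Sd branch = 0.102·Sd^0.62·e^(0.033·RH+0.04·T) = 10.52 μm/a
  sum: 43.77 + 10.52 → r_corr = 54.28 μm/a
ISO 9223 Table 2 (carbon steel): 50 < 54.3 ≤ 80 μm/a ⇒ C4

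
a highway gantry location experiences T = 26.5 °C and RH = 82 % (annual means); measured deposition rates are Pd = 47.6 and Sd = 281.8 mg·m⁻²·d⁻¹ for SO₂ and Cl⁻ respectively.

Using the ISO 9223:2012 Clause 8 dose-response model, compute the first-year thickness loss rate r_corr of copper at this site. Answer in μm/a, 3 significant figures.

copper: T>10 °C ⇒ hinge -0.080·(26.5−10) = -1.3200
  Pd branch = 0.0053·Pd^0.26·e^(0.059·RH+f) = 0.4879 μm/a
  Cl⁻ term: 0.01025·281.8^0.27·exp(0.036·82+0.049·26.5) = 3.297
  r_corr = 0.4879 + 3.297 = 3.785 μm/a

r_corr = 3.79 μm/a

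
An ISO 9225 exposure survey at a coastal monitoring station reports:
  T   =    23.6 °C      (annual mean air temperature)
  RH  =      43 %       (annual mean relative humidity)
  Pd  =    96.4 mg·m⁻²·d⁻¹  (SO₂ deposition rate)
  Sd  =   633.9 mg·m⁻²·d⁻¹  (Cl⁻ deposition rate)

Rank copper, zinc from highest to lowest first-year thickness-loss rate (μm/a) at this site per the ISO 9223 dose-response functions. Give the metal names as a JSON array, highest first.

["zinc", "copper"]

copper: temperature factor f = -0.080·(13.6) = -1.0880
  SO₂ term: 0.0053·96.4^0.26·exp(0.059·43-1.0880) = 0.07403
  Sd branch = 0.01025·Sd^0.27·e^(0.036·RH+0.049·T) = 0.8745 μm/a
  r_corr = 0.07403 + 0.8745 = 0.9486 μm/a
zinc: temperature factor f = -0.071·(13.6) = -0.9656
  SO₂ term: 0.0129·96.4^0.44·exp(0.046·43-0.9656) = 0.265
  Sd branch = 0.0175·Sd^0.57·e^(0.008·RH+0.085·T) = 7.257 μm/a
  sum: 0.265 + 7.257 → r_corr = 7.522 μm/a
Ordering by μm/a: zinc (7.52) > copper (0.949)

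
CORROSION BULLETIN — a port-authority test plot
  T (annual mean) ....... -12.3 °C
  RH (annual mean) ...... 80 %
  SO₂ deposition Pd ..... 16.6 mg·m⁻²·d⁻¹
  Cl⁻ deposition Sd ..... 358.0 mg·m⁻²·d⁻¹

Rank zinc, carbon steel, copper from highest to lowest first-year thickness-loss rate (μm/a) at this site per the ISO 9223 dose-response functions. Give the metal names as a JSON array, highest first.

zinc: T≤10 °C ⇒ hinge +0.038·(-12.3−10) = -0.8474
  Pd branch = 0.0129·Pd^0.44·e^(0.046·RH+f) = 0.7544 μm/a
  Sd branch = 0.0175·Sd^0.57·e^(0.008·RH+0.085·T) = 0.3332 μm/a
  sum: 0.7544 + 0.3332 → r_corr = 1.088 μm/a
carbon steel: f(T) = +0.150·(T−10) [T≤10 °C] = -3.3450
  Pd branch = 1.77·Pd^0.52·e^(0.02·RH+f) = 1.332 μm/a
  Cl⁻ term: 0.102·358.0^0.62·exp(0.033·80+0.04·-12.3) = 33.49
  r_corr = 1.332 + 33.49 = 34.82 μm/a
copper: temperature factor f = +0.126·(-22.3) = -2.8098
  SO₂ term: 0.0053·16.6^0.26·exp(0.059·80-2.8098) = 0.07432
  Cl⁻ term: 0.01025·358.0^0.27·exp(0.036·80+0.049·-12.3) = 0.489
  r_corr = 0.07432 + 0.489 = 0.5633 μm/a
Ordering by μm/a: carbon steel (34.8) > zinc (1.09) > copper (0.563)

["carbon steel", "zinc", "copper"]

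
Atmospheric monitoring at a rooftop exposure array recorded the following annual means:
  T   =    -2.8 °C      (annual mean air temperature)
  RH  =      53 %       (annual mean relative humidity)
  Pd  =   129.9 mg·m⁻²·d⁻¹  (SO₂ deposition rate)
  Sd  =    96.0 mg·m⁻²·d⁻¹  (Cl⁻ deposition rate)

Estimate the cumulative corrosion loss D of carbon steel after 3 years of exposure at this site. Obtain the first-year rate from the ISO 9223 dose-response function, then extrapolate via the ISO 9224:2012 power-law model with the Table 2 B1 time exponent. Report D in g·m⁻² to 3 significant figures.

D(3) = 255 g·m⁻²

carbon steel: T≤10 °C ⇒ hinge +0.150·(-2.8−10) = -1.9200
  sulphur-dioxide contribution → 9.409 μm/a
  chloride contribution → 8.883 μm/a
  ⇒ r_corr(carbon steel) = 18.29 μm/a
ISO 9224: D(t) = r_corr · t^b with b = 0.523 (carbon steel, B1)
  D(3) = 18.29 × 3^0.523 = 18.29 × 1.776 = 32.49 μm
  Mass loss = 32.49 μm × 7.85 g/cm³ = 255.1 g·m⁻²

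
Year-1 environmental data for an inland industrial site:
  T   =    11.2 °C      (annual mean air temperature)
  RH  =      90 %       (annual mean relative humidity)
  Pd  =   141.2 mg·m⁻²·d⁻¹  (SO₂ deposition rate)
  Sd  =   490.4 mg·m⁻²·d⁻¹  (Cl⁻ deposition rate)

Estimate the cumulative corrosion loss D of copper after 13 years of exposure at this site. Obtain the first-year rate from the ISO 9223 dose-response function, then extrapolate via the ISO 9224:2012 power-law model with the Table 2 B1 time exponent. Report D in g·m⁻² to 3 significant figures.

D(13) = 295 g·m⁻²

copper: temperature factor f = -0.080·(1.2) = -0.0960
  SO₂ term: 0.0053·141.2^0.26·exp(0.059·90-0.0960) = 3.529
  Sd branch = 0.01025·Sd^0.27·e^(0.036·RH+0.049·T) = 2.413 μm/a
  r_corr = 3.529 + 2.413 = 5.942 μm/a
Long-term exponent b (ISO 9224 Table 2, B1) = 0.667
  D(13) = 5.942 × 13^0.667 = 5.942 × 5.534 = 32.88 μm
  Mass loss = 32.88 μm × 8.96 g/cm³ = 294.6 g·m⁻²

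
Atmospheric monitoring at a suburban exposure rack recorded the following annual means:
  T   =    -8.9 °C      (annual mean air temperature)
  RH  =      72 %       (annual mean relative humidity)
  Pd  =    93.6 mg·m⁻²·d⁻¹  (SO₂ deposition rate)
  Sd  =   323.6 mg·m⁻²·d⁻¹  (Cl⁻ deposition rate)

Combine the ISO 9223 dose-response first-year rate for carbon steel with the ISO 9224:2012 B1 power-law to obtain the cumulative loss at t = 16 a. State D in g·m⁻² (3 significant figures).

carbon steel: T≤10 °C ⇒ hinge +0.150·(-8.9−10) = -2.8350
  sulphur-dioxide contribution → 4.647 μm/a
  chloride contribution → 27.67 μm/a
  total first-year rate 32.32 μm/a
Power-law: D(16) = r_corr · 16^0.523
  D(16) = 32.32 × 16^0.523 = 32.32 × 4.263 = 137.8 μm
  Mass loss = 137.8 μm × 7.85 g/cm³ = 1082 g·m⁻²

D(16) = 1.08e+03 g·m⁻²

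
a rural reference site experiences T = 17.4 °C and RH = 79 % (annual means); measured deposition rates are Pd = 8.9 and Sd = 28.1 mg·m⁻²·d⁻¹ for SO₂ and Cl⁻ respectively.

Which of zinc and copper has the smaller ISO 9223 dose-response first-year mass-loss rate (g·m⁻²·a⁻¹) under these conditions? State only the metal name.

zinc: temperature factor f = -0.071·(7.4) = -0.5254
  sulphur-dioxide contribution → 0.7557 μm/a
  chloride contribution → 0.9674 μm/a
  total first-year rate 1.723 μm/a
  mass loss = 1.723 μm/a × 7.14 g/cm³ = 12.3 g·m⁻²·a⁻¹
copper: temperature factor f = -0.080·(7.4) = -0.5920
  sulphur-dioxide contribution → 0.5473 μm/a
  chloride contribution → 1.017 μm/a
  total first-year rate 1.564 μm/a
  mass loss = 1.564 μm/a × 8.96 g/cm³ = 14.02 g·m⁻²·a⁻¹
Ordering by g·m⁻²·a⁻¹: copper (14) > zinc (12.3)

zinc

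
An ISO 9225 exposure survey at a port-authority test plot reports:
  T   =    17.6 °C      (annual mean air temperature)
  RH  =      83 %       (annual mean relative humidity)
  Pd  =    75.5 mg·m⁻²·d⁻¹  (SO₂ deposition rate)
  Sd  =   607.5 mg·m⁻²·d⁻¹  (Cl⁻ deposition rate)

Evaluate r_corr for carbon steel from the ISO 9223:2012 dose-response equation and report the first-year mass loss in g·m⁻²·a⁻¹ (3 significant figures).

carbon steel: T>10 °C ⇒ hinge -0.054·(17.6−10) = -0.4104
  Pd branch = 1.77·Pd^0.52·e^(0.02·RH+f) = 58.51 μm/a
  Cl⁻ term: 0.102·607.5^0.62·exp(0.033·83+0.04·17.6) = 169.7
  sum: 58.51 + 169.7 → r_corr = 228.2 μm/a
Convert to mass loss: 228.2 μm/a × 7.85 g/cm³ = 1791 g·m⁻²·a⁻¹

r_corr = 1.79e+03 g·m⁻²·a⁻¹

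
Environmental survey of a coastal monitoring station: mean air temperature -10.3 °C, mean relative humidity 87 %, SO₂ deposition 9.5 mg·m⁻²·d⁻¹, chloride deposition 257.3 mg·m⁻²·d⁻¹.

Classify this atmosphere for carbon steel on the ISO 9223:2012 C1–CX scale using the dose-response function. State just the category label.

carbon steel: temperature factor f = +0.150·(-20.3) = -3.0450
  Pd branch = 1.77·Pd^0.52·e^(0.02·RH+f) = 1.548 μm/a
  Cl⁻ term: 0.102·257.3^0.62·exp(0.033·87+0.04·-10.3) = 37.24
  sum: 1.548 + 37.24 → r_corr = 38.79 μm/a
ISO 9223 Table 2 (carbon steel): 25 < 38.8 ≤ 50 μm/a ⇒ C3

C3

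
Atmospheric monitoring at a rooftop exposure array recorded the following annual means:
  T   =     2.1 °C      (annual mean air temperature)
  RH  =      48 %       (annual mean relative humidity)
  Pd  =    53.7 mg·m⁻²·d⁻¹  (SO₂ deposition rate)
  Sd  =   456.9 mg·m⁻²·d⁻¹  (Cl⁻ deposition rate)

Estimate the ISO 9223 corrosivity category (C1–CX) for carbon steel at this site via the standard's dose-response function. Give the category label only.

carbon steel: f(T) = +0.150·(T−10) [T≤10 °C] = -1.1850
  sulphur-dioxide contribution → 11.22 μm/a
  chloride contribution → 24.1 μm/a
  total first-year rate 35.32 μm/a
ISO 9223 Table 2 (carbon steel): 25 < 35.3 ≤ 50 μm/a ⇒ C3

C3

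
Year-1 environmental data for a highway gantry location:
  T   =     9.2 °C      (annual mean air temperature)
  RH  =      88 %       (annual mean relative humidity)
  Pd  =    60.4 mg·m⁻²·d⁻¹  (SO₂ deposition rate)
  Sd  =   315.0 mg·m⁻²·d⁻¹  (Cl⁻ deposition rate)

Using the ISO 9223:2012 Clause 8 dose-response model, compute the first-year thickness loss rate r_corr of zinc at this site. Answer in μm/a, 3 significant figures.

r_corr = 6.41 μm/a

zinc: T≤10 °C ⇒ hinge +0.038·(9.2−10) = -0.0304
  SO₂ term: 0.0129·60.4^0.44·exp(0.046·88-0.0304) = 4.356
  Sd branch = 0.0175·Sd^0.57·e^(0.008·RH+0.085·T) = 2.053 μm/a
  r_corr = 4.356 + 2.053 = 6.409 μm/a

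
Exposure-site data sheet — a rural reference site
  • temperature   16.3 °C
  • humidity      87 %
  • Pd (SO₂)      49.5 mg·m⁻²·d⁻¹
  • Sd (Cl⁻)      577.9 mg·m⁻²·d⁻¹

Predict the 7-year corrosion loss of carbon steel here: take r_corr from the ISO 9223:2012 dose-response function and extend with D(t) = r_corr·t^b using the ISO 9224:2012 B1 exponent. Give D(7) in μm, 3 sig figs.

carbon steel: f(T) = -0.054·(T−10) [T>10 °C] = -0.3402
  Pd branch = 1.77·Pd^0.52·e^(0.02·RH+f) = 54.59 μm/a
  Sd branch = 0.102·Sd^0.62·e^(0.033·RH+0.04·T) = 178.2 μm/a
  r_corr = 54.59 + 178.2 = 232.8 μm/a
ISO 9224: D(t) = r_corr · t^b with b = 0.523 (carbon steel, B1)
  D(7) = 232.8 × 7^0.523 = 232.8 × 2.767 = 644.2 μm

D(7) = 644 μm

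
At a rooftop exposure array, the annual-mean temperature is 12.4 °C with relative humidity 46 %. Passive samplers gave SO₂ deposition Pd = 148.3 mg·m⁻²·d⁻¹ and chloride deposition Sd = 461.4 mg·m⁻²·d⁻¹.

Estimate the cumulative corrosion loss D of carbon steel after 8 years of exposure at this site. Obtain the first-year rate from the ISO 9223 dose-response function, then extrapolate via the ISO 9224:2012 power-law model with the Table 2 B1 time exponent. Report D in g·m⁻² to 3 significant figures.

D(8) = 2.02e+03 g·m⁻²

carbon steel: T>10 °C ⇒ hinge -0.054·(12.4−10) = -0.1296
  Pd branch = 1.77·Pd^0.52·e^(0.02·RH+f) = 52.51 μm/a
  Sd branch = 0.102·Sd^0.62·e^(0.033·RH+0.04·T) = 34.28 μm/a
  sum: 52.51 + 34.28 → r_corr = 86.79 μm/a
Power-law: D(8) = r_corr · 8^0.523
  D(8) = 86.79 × 8^0.523 = 86.79 × 2.967 = 257.5 μm
  Mass loss = 257.5 μm × 7.85 g/cm³ = 2021 g·m⁻²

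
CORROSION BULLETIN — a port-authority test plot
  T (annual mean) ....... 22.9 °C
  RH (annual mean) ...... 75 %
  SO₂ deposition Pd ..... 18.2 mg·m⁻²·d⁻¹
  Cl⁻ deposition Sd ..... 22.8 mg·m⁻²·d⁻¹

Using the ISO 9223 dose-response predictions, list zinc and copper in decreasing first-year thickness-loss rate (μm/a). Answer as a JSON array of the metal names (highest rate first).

["zinc", "copper"]

zinc: f(T) = -0.071·(T−10) [T>10 °C] = -0.9159
  SO₂ term: 0.0129·18.2^0.44·exp(0.046·75-0.9159) = 0.5829
  Cl⁻ term: 0.0175·22.8^0.57·exp(0.008·75+0.085·22.9) = 1.327
  r_corr = 0.5829 + 1.327 = 1.91 μm/a
copper: f(T) = -0.080·(T−10) [T>10 °C] = -1.0320
  SO₂ term: 0.0053·18.2^0.26·exp(0.059·75-1.0320) = 0.3353
  Sd branch = 0.01025·Sd^0.27·e^(0.036·RH+0.049·T) = 1.09 μm/a
  sum: 0.3353 + 1.09 → r_corr = 1.425 μm/a
Ordering by μm/a: zinc (1.91) > copper (1.42)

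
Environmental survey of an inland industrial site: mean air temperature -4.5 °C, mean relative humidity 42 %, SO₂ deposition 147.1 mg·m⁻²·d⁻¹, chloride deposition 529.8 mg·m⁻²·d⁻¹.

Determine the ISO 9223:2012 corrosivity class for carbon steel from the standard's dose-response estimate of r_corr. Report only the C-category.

C2

carbon steel: T≤10 °C ⇒ hinge +0.150·(-4.5−10) = -2.1750
  sulphur-dioxide contribution → 6.242 μm/a
  chloride contribution → 16.65 μm/a
  ⇒ r_corr(carbon steel) = 22.89 μm/a
22.9 μm/a falls in (1.3, 25] for carbon steel → category C2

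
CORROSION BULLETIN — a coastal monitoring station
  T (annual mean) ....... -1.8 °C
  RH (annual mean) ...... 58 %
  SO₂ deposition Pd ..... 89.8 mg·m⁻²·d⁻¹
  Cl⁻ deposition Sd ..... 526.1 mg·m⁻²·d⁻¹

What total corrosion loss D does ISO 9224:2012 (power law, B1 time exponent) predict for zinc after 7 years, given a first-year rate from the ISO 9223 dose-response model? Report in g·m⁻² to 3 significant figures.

zinc: f(T) = +0.038·(T−10) [T≤10 °C] = -0.4484
  sulphur-dioxide contribution → 0.859 μm/a
  chloride contribution → 0.8494 μm/a
  total first-year rate 1.708 μm/a
Long-term exponent b (ISO 9224 Table 2, B1) = 0.813
  D(7) = 1.708 × 7^0.813 = 1.708 × 4.865 = 8.311 μm
  Mass loss = 8.311 μm × 7.14 g/cm³ = 59.34 g·m⁻²

D(7) = 59.3 g·m⁻²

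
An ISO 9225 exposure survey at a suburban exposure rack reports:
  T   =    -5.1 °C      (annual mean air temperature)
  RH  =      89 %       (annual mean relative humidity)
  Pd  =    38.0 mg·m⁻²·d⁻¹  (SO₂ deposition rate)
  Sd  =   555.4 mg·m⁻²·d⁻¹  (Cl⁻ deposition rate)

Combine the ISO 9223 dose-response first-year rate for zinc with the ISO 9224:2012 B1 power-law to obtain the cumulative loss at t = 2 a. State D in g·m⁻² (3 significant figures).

zinc: f(T) = +0.038·(T−10) [T≤10 °C] = -0.5738
  sulphur-dioxide contribution → 2.16 μm/a
  chloride contribution → 0.848 μm/a
  ⇒ r_corr(zinc) = 3.008 μm/a
Power-law: D(2) = r_corr · 2^0.813
  D(2) = 3.008 × 2^0.813 = 3.008 × 1.757 = 5.285 μm
  Mass loss = 5.285 μm × 7.14 g/cm³ = 37.74 g·m⁻²

D(2) = 37.7 g·m⁻²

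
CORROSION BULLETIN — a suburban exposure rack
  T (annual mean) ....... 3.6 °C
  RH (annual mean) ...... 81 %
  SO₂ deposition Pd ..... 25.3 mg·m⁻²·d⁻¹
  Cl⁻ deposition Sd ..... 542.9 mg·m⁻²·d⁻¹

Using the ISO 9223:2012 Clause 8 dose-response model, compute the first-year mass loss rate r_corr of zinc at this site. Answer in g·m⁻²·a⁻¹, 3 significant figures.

r_corr = 24.2 g·m⁻²·a⁻¹

zinc: T≤10 °C ⇒ hinge +0.038·(3.6−10) = -0.2432
  Pd branch = 0.0129·Pd^0.44·e^(0.046·RH+f) = 1.74 μm/a
  Cl⁻ term: 0.0175·542.9^0.57·exp(0.008·81+0.085·3.6) = 1.645
  r_corr = 1.74 + 1.645 = 3.385 μm/a
Convert to mass loss: 3.385 μm/a × 7.14 g/cm³ = 24.17 g·m⁻²·a⁻¹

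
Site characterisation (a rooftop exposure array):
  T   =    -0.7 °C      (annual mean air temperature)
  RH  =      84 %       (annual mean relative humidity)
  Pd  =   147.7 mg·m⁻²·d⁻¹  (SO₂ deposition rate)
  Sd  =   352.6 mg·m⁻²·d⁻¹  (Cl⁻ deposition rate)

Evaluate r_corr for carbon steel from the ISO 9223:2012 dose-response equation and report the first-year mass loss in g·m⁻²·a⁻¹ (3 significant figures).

r_corr = 674 g·m⁻²·a⁻¹

carbon steel: temperature factor f = +0.150·(-10.7) = -1.6050
  SO₂ term: 1.77·147.7^0.52·exp(0.02·84-1.6050) = 25.62
  Sd branch = 0.102·Sd^0.62·e^(0.033·RH+0.04·T) = 60.2 μm/a
  r_corr = 25.62 + 60.2 = 85.83 μm/a
Convert to mass loss: 85.83 μm/a × 7.85 g/cm³ = 673.7 g·m⁻²·a⁻¹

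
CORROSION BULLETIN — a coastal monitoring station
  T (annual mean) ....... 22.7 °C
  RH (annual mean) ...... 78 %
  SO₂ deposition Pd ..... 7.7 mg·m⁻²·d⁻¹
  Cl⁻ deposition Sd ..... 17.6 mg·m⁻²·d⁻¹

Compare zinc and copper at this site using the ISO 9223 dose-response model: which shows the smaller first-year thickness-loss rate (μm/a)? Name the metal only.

zinc: T>10 °C ⇒ hinge -0.071·(22.7−10) = -0.9017
  SO₂ term: 0.0129·7.7^0.44·exp(0.046·78-0.9017) = 0.4648
  Sd branch = 0.0175·Sd^0.57·e^(0.008·RH+0.085·T) = 1.153 μm/a
  r_corr = 0.4648 + 1.153 = 1.618 μm/a
copper: temperature factor f = -0.080·(12.7) = -1.0160
  Pd branch = 0.0053·Pd^0.26·e^(0.059·RH+f) = 0.3252 μm/a
  Sd branch = 0.01025·Sd^0.27·e^(0.036·RH+0.049·T) = 1.121 μm/a
  sum: 0.3252 + 1.121 → r_corr = 1.446 μm/a
Ordering by μm/a: zinc (1.62) > copper (1.45)

copper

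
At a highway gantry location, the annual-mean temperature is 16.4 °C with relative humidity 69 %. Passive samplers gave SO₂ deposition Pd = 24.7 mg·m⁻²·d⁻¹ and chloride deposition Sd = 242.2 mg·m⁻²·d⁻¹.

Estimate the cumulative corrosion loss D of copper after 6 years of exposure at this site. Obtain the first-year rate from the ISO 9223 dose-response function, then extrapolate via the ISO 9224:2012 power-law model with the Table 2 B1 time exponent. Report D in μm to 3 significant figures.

D(6) = 5.41 μm

copper: T>10 °C ⇒ hinge -0.080·(16.4−10) = -0.5120
  SO₂ term: 0.0053·24.7^0.26·exp(0.059·69-0.5120) = 0.4286
  Cl⁻ term: 0.01025·242.2^0.27·exp(0.036·69+0.049·16.4) = 1.208
  r_corr = 0.4286 + 1.208 = 1.637 μm/a
Long-term exponent b (ISO 9224 Table 2, B1) = 0.667
  D(6) = 1.637 × 6^0.667 = 1.637 × 3.304 = 5.409 μm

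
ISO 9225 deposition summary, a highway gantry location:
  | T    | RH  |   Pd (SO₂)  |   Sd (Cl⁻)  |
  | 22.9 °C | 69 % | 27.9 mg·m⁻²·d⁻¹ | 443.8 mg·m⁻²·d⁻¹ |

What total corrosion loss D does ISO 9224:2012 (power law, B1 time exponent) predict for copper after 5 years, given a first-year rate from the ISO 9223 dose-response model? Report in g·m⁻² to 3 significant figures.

copper: f(T) = -0.080·(T−10) [T>10 °C] = -1.0320
  sulphur-dioxide contribution → 0.263 μm/a
  chloride contribution → 1.957 μm/a
  ⇒ r_corr(copper) = 2.22 μm/a
ISO 9224: D(t) = r_corr · t^b with b = 0.667 (copper, B1)
  D(5) = 2.22 × 5^0.667 = 2.22 × 2.926 = 6.495 μm
  Mass loss = 6.495 μm × 8.96 g/cm³ = 58.19 g·m⁻²

D(5) = 58.2 g·m⁻²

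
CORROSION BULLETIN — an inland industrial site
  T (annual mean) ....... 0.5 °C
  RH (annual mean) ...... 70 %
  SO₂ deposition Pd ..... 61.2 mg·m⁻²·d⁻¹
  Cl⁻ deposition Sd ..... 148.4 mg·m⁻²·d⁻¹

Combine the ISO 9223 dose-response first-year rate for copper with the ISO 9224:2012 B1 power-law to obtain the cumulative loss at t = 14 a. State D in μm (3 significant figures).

D(14) = 4.61 μm

copper: f(T) = +0.126·(T−10) [T≤10 °C] = -1.1970
  SO₂ term: 0.0053·61.2^0.26·exp(0.059·70-1.1970) = 0.2901
  Sd branch = 0.01025·Sd^0.27·e^(0.036·RH+0.049·T) = 0.5036 μm/a
  sum: 0.2901 + 0.5036 → r_corr = 0.7937 μm/a
Power-law: D(14) = r_corr · 14^0.667
  D(14) = 0.7937 × 14^0.667 = 0.7937 × 5.814 = 4.615 μm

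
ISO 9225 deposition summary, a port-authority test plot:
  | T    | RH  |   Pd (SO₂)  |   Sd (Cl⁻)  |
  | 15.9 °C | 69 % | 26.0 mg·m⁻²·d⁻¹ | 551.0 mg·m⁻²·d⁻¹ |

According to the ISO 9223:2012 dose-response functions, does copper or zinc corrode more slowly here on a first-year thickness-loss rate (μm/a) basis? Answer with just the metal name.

copper

copper: f(T) = -0.080·(T−10) [T>10 °C] = -0.4720
  SO₂ term: 0.0053·26.0^0.26·exp(0.059·69-0.4720) = 0.4521
  Sd branch = 0.01025·Sd^0.27·e^(0.036·RH+0.049·T) = 1.472 μm/a
  r_corr = 0.4521 + 1.472 = 1.924 μm/a
zinc: T>10 °C ⇒ hinge -0.071·(15.9−10) = -0.4189
  SO₂ term: 0.0129·26.0^0.44·exp(0.046·69-0.4189) = 0.8506
  Cl⁻ term: 0.0175·551.0^0.57·exp(0.008·69+0.085·15.9) = 4.287
  sum: 0.8506 + 4.287 → r_corr = 5.138 μm/a
Ordering by μm/a: zinc (5.14) > copper (1.92)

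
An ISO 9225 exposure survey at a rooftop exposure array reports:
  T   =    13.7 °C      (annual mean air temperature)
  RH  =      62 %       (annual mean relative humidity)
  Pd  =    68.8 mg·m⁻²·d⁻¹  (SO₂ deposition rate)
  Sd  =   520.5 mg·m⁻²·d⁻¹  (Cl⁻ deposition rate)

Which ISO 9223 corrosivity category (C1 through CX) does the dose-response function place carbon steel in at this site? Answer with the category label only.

carbon steel: temperature factor f = -0.054·(3.7) = -0.1998
  SO₂ term: 1.77·68.8^0.52·exp(0.02·62-0.1998) = 45.21
  Sd branch = 0.102·Sd^0.62·e^(0.033·RH+0.04·T) = 65.97 μm/a
  sum: 45.21 + 65.97 → r_corr = 111.2 μm/a
Category bounds: 80…200 μm/a bracket r_corr ⇒ C5

C5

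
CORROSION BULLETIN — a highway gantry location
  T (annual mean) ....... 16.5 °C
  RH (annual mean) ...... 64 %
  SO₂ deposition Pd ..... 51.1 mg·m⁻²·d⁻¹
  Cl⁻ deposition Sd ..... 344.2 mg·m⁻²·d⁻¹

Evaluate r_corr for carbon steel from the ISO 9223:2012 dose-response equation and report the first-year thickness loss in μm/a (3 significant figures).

r_corr = 95.7 μm/a

carbon steel: T>10 °C ⇒ hinge -0.054·(16.5−10) = -0.3510
  SO₂ term: 1.77·51.1^0.52·exp(0.02·64-0.3510) = 34.66
  Cl⁻ term: 0.102·344.2^0.62·exp(0.033·64+0.04·16.5) = 60.99
  r_corr = 34.66 + 60.99 = 95.65 μm/a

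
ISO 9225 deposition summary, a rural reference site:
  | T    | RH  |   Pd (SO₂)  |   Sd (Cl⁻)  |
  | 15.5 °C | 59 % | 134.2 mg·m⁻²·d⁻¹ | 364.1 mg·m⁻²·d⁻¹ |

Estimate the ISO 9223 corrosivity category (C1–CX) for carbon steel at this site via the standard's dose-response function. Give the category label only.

C5

carbon steel: f(T) = -0.054·(T−10) [T>10 °C] = -0.2970
  Pd branch = 1.77·Pd^0.52·e^(0.02·RH+f) = 54.69 μm/a
  Sd branch = 0.102·Sd^0.62·e^(0.033·RH+0.04·T) = 51.45 μm/a
  r_corr = 54.69 + 51.45 = 106.1 μm/a
ISO 9223 Table 2 (carbon steel): 80 < 106 ≤ 200 μm/a ⇒ C5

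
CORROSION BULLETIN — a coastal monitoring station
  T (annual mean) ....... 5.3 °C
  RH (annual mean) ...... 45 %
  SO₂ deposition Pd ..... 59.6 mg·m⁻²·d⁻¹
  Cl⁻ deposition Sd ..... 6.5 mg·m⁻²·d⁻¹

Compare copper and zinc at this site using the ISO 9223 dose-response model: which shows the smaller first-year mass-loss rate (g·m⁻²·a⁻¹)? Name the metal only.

copper

copper: T≤10 °C ⇒ hinge +0.126·(5.3−10) = -0.5922
  Pd branch = 0.0053·Pd^0.26·e^(0.059·RH+f) = 0.1207 μm/a
  Sd branch = 0.01025·Sd^0.27·e^(0.036·RH+0.049·T) = 0.1113 μm/a
  r_corr = 0.1207 + 0.1113 = 0.232 μm/a
  mass loss = 0.232 μm/a × 8.96 g/cm³ = 2.079 g·m⁻²·a⁻¹
zinc: temperature factor f = +0.038·(-4.7) = -0.1786
  SO₂ term: 0.0129·59.6^0.44·exp(0.046·45-0.1786) = 0.5166
  Sd branch = 0.0175·Sd^0.57·e^(0.008·RH+0.085·T) = 0.1144 μm/a
  sum: 0.5166 + 0.1144 → r_corr = 0.631 μm/a
  mass loss = 0.631 μm/a × 7.14 g/cm³ = 4.505 g·m⁻²·a⁻¹
Ordering by g·m⁻²·a⁻¹: zinc (4.51) > copper (2.08)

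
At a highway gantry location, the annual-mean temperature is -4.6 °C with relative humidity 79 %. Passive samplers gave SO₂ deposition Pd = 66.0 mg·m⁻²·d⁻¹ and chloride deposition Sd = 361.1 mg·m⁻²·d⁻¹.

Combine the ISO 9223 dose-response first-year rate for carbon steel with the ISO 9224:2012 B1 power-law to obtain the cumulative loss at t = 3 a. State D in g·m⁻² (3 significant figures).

carbon steel: temperature factor f = +0.150·(-14.6) = -2.1900
  sulphur-dioxide contribution → 8.496 μm/a
  chloride contribution → 44.32 μm/a
  total first-year rate 52.82 μm/a
Power-law: D(3) = r_corr · 3^0.523
  D(3) = 52.82 × 3^0.523 = 52.82 × 1.776 = 93.83 μm
  Mass loss = 93.83 μm × 7.85 g/cm³ = 736.5 g·m⁻²

D(3) = 737 g·m⁻²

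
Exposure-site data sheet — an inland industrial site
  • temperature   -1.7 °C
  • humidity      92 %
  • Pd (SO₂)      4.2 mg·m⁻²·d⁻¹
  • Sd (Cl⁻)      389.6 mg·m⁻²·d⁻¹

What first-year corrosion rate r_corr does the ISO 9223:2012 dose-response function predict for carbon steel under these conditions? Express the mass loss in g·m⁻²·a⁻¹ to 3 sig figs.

carbon steel: f(T) = +0.150·(T−10) [T≤10 °C] = -1.7550
  sulphur-dioxide contribution → 4.064 μm/a
  chloride contribution → 80.13 μm/a
  total first-year rate 84.19 μm/a
Convert to mass loss: 84.19 μm/a × 7.85 g/cm³ = 660.9 g·m⁻²·a⁻¹

r_corr = 661 g·m⁻²·a⁻¹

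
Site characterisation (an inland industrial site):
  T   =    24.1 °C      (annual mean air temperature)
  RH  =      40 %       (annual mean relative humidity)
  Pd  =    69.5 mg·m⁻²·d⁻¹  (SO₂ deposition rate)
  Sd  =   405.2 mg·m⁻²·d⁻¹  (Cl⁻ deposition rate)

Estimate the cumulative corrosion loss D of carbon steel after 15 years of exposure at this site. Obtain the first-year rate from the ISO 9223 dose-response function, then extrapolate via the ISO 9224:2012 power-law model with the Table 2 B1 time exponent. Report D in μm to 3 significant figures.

carbon steel: f(T) = -0.054·(T−10) [T>10 °C] = -0.7614
  SO₂ term: 1.77·69.5^0.52·exp(0.02·40-0.7614) = 16.69
  Cl⁻ term: 0.102·405.2^0.62·exp(0.033·40+0.04·24.1) = 41.43
  r_corr = 16.69 + 41.43 = 58.12 μm/a
Long-term exponent b (ISO 9224 Table 2, B1) = 0.523
  D(15) = 58.12 × 15^0.523 = 58.12 × 4.122 = 239.6 μm

D(15) = 240 μm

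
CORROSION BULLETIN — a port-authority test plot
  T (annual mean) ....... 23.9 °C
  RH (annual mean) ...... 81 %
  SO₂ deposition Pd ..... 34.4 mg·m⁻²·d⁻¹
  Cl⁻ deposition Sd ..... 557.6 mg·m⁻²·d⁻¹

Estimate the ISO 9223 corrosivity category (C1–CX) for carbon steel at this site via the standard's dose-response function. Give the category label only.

carbon steel: temperature factor f = -0.054·(13.9) = -0.7506
  sulphur-dioxide contribution → 26.58 μm/a
  chloride contribution → 193.8 μm/a
  ⇒ r_corr(carbon steel) = 220.4 μm/a
Category bounds: 200…700 μm/a bracket r_corr ⇒ CX

CX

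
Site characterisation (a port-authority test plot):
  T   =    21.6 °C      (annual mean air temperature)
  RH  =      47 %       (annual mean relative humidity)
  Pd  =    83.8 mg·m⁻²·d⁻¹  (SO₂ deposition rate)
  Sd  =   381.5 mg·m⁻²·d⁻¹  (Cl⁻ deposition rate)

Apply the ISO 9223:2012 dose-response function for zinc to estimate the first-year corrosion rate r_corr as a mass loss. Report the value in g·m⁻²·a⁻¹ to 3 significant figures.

r_corr = 36.3 g·m⁻²·a⁻¹

zinc: f(T) = -0.071·(T−10) [T>10 °C] = -0.8236
  sulphur-dioxide contribution → 0.3452 μm/a
  chloride contribution → 4.733 μm/a
  ⇒ r_corr(zinc) = 5.078 μm/a
Convert to mass loss: 5.078 μm/a × 7.14 g/cm³ = 36.26 g·m⁻²·a⁻¹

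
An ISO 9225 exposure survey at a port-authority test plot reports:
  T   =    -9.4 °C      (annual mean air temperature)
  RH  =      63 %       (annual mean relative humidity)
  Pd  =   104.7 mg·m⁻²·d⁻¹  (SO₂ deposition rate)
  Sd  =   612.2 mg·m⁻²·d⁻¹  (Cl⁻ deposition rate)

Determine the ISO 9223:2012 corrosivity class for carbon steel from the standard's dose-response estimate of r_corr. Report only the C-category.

carbon steel: T≤10 °C ⇒ hinge +0.150·(-9.4−10) = -2.9100
  SO₂ term: 1.77·104.7^0.52·exp(0.02·63-2.9100) = 3.817
  Sd branch = 0.102·Sd^0.62·e^(0.033·RH+0.04·T) = 29.93 μm/a
  r_corr = 3.817 + 29.93 = 33.75 μm/a
Category bounds: 25…50 μm/a bracket r_corr ⇒ C3

C3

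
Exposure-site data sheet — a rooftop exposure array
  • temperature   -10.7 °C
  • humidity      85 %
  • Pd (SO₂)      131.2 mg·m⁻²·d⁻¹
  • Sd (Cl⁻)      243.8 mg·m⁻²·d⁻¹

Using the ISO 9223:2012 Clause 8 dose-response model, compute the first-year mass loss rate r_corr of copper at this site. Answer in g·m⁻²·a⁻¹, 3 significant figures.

r_corr = 6.99 g·m⁻²·a⁻¹

copper: T≤10 °C ⇒ hinge +0.126·(-10.7−10) = -2.6082
  SO₂ term: 0.0053·131.2^0.26·exp(0.059·85-2.6082) = 0.209
  Cl⁻ term: 0.01025·243.8^0.27·exp(0.036·85+0.049·-10.7) = 0.5708
  sum: 0.209 + 0.5708 → r_corr = 0.7798 μm/a
Convert to mass loss: 0.7798 μm/a × 8.96 g/cm³ = 6.987 g·m⁻²·a⁻¹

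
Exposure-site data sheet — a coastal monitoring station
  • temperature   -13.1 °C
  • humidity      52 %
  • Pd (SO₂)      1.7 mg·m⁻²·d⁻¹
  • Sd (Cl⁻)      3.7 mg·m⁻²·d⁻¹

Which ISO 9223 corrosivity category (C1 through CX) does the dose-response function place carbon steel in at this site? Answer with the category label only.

C1

carbon steel: f(T) = +0.150·(T−10) [T≤10 °C] = -3.4650
  SO₂ term: 1.77·1.7^0.52·exp(0.02·52-3.4650) = 0.2064
  Cl⁻ term: 0.102·3.7^0.62·exp(0.033·52+0.04·-13.1) = 0.7561
  sum: 0.2064 + 0.7561 → r_corr = 0.9624 μm/a
ISO 9223 Table 2 (carbon steel): 0 < 0.962 ≤ 1.3 μm/a ⇒ C1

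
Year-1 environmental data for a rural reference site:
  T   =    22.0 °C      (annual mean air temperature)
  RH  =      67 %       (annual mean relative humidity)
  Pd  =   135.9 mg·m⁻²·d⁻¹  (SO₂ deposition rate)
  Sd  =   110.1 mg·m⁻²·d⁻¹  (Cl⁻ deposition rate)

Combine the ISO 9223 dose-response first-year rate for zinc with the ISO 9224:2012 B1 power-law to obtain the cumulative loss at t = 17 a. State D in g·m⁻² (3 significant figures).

D(17) = 277 g·m⁻²

zinc: f(T) = -0.071·(T−10) [T>10 °C] = -0.8520
  SO₂ term: 0.0129·135.9^0.44·exp(0.046·67-0.8520) = 1.042
  Cl⁻ term: 0.0175·110.1^0.57·exp(0.008·67+0.085·22.0) = 2.83
  r_corr = 1.042 + 2.83 = 3.871 μm/a
ISO 9224: D(t) = r_corr · t^b with b = 0.813 (zinc, B1)
  D(17) = 3.871 × 17^0.813 = 3.871 × 10.01 = 38.75 μm
  Mass loss = 38.75 μm × 7.14 g/cm³ = 276.6 g·m⁻²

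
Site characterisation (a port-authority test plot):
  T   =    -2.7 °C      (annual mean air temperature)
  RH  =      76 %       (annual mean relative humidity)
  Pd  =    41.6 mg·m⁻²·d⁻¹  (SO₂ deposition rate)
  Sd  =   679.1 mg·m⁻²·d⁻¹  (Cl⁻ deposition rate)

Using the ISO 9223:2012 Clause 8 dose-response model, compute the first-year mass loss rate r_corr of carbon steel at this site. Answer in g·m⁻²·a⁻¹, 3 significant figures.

r_corr = 569 g·m⁻²·a⁻¹

carbon steel: temperature factor f = +0.150·(-12.7) = -1.9050
  Pd branch = 1.77·Pd^0.52·e^(0.02·RH+f) = 8.369 μm/a
  Cl⁻ term: 0.102·679.1^0.62·exp(0.033·76+0.04·-2.7) = 64.08
  sum: 8.369 + 64.08 → r_corr = 72.45 μm/a
Convert to mass loss: 72.45 μm/a × 7.85 g/cm³ = 568.7 g·m⁻²·a⁻¹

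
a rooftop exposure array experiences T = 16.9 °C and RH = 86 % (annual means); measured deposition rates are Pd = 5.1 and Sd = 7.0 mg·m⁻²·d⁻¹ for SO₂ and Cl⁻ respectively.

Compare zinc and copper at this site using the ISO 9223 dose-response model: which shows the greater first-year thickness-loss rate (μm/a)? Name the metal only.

copper

zinc: temperature factor f = -0.071·(6.9) = -0.4899
  Pd branch = 0.0129·Pd^0.44·e^(0.046·RH+f) = 0.8457 μm/a
  Sd branch = 0.0175·Sd^0.57·e^(0.008·RH+0.085·T) = 0.444 μm/a
  r_corr = 0.8457 + 0.444 = 1.29 μm/a
copper: f(T) = -0.080·(T−10) [T>10 °C] = -0.5520
  Pd branch = 0.0053·Pd^0.26·e^(0.059·RH+f) = 0.7449 μm/a
  Cl⁻ term: 0.01025·7.0^0.27·exp(0.036·86+0.049·16.9) = 0.8772
  sum: 0.7449 + 0.8772 → r_corr = 1.622 μm/a
Ordering by μm/a: copper (1.62) > zinc (1.29)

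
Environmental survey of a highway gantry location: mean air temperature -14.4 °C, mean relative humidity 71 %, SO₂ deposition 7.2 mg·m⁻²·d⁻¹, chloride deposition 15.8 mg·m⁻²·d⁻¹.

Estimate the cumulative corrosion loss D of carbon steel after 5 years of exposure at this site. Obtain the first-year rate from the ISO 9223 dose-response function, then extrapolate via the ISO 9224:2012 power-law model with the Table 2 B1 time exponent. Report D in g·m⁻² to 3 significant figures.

carbon steel: temperature factor f = +0.150·(-24.4) = -3.6600
  SO₂ term: 1.77·7.2^0.52·exp(0.02·71-3.6600) = 0.526
  Sd branch = 0.102·Sd^0.62·e^(0.033·RH+0.04·T) = 3.305 μm/a
  r_corr = 0.526 + 3.305 = 3.831 μm/a
ISO 9224: D(t) = r_corr · t^b with b = 0.523 (carbon steel, B1)
  D(5) = 3.831 × 5^0.523 = 3.831 × 2.32 = 8.889 μm
  Mass loss = 8.889 μm × 7.85 g/cm³ = 69.78 g·m⁻²

D(5) = 69.8 g·m⁻²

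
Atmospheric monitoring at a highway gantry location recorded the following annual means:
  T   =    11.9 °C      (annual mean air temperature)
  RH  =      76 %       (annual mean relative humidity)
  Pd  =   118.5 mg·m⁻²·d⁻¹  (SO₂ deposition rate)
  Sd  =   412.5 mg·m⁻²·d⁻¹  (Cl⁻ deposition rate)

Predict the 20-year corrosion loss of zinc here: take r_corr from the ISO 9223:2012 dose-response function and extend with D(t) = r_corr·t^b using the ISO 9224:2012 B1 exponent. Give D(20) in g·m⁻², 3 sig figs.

D(20) = 471 g·m⁻²

zinc: f(T) = -0.071·(T−10) [T>10 °C] = -0.1349
  sulphur-dioxide contribution → 3.039 μm/a
  chloride contribution → 2.736 μm/a
  total first-year rate 5.775 μm/a
Long-term exponent b (ISO 9224 Table 2, B1) = 0.813
  D(20) = 5.775 × 20^0.813 = 5.775 × 11.42 = 65.97 μm
  Mass loss = 65.97 μm × 7.14 g/cm³ = 471 g·m⁻²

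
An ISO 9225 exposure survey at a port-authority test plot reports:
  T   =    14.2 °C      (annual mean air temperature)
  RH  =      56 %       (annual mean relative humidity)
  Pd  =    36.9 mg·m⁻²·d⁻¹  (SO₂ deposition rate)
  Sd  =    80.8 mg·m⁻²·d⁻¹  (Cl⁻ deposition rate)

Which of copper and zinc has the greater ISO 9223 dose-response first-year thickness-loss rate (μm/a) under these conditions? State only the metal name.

zinc

copper: f(T) = -0.080·(T−10) [T>10 °C] = -0.3360
  SO₂ term: 0.0053·36.9^0.26·exp(0.059·56-0.3360) = 0.2634
  Sd branch = 0.01025·Sd^0.27·e^(0.036·RH+0.049·T) = 0.5052 μm/a
  sum: 0.2634 + 0.5052 → r_corr = 0.7686 μm/a
zinc: T>10 °C ⇒ hinge -0.071·(14.2−10) = -0.2982
  Pd branch = 0.0129·Pd^0.44·e^(0.046·RH+f) = 0.6156 μm/a
  Cl⁻ term: 0.0175·80.8^0.57·exp(0.008·56+0.085·14.2) = 1.119
  r_corr = 0.6156 + 1.119 = 1.735 μm/a
Ordering by μm/a: zinc (1.74) > copper (0.769)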